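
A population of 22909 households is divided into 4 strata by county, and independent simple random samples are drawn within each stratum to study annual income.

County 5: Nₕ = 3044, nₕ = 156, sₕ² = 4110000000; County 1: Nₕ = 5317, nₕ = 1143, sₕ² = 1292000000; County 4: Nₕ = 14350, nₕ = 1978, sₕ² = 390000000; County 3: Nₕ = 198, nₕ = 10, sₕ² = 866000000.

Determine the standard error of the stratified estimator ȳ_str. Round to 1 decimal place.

749.6

Var(ȳ_str) = Σₕ Wₕ²(1 − fₕ)sₕ²/nₕ with Wₕ = Nₕ/N, N = 22909.
County 5: Wₕ = 0.13287354; term = 0.13287354²·(1 − 0.05124836)·4110000000/156 = 441313.08.
County 1: Wₕ = 0.23209219; term = 0.23209219²·(1 − 0.21497085)·1292000000/1143 = 47799.475.
County 4: Wₕ = 0.62639137; term = 0.62639137²·(1 − 0.13783972)·390000000/1978 = 66698.777.
County 3: Wₕ = 0.00864289; term = 0.00864289²·(1 − 0.05050505)·866000000/10 = 6142.2667.
Sum = 561953.6.
SE = √(561953.6) = 749.6.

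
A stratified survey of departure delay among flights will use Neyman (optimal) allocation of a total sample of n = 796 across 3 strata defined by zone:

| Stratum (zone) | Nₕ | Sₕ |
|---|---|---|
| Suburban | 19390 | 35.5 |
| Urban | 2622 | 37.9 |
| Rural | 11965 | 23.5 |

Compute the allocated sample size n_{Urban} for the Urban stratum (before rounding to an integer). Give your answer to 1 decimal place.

Neyman allocation: nₕ = n·NₕSₕ / Σⱼ NⱼSⱼ.
Σ NⱼSⱼ = 19390·35.5 + 2622·37.9 + 11965·23.5 = 1.0688963 × 10^6.
n_{Urban} = 796·2622·37.9 / (1.0688963 × 10^6) = 74.0.

74.0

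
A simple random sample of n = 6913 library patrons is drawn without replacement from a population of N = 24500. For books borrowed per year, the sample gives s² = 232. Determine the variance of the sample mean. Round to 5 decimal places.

0.02409

Under SRS without replacement, Var(ȳ) = (1 − f)·s²/n with f = n/N = 6913/24500 = 0.28216327.
Var(ȳ) = (1 − 0.28216327)·232/6913 = 0.71783673·0.033559959 = 0.024090572.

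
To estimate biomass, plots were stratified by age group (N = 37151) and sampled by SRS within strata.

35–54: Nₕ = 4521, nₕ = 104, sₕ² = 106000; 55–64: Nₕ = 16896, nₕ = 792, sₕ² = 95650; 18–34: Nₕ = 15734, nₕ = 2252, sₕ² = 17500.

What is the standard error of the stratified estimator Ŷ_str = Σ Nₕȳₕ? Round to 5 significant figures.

234230

Var(Ŷ_str) = Σₕ Nₕ²(1 − fₕ)sₕ²/nₕ.
35–54: 4521²·(1 − 104/4521)·106000/104 = 2.0353281 × 10^10.
55–64: 16896²·(1 − 792/16896)·95650/792 = 3.2860749 × 10^10.
18–34: 15734²·(1 − 2252/15734)·17500/2252 = 1.648402 × 10^9.
Sum = 5.4862432 × 10^10.
SE = √(5.4862432 × 10^10) = 234230.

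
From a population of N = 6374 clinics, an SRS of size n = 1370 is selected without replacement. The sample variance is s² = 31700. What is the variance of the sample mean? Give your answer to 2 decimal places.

Under SRS without replacement, Var(ȳ) = (1 − f)·s²/n with f = n/N = 1370/6374 = 0.21493568.
Var(ȳ) = (1 − 0.21493568)·31700/1370 = 0.78506432·23.138686 = 18.165357.

18.17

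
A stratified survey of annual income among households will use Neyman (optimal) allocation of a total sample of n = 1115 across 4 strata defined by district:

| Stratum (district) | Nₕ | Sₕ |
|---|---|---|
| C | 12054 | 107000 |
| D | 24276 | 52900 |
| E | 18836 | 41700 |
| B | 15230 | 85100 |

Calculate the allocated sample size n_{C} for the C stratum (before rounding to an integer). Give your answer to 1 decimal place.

308.9

Neyman allocation: nₕ = n·NₕSₕ / Σⱼ NⱼSⱼ.
Σ NⱼSⱼ = 12054·107000 + 24276·52900 + 18836·41700 + 15230·85100 = 4.6555126 × 10^9.
n_{C} = 1115·12054·107000 / (4.6555126 × 10^9) = 308.9.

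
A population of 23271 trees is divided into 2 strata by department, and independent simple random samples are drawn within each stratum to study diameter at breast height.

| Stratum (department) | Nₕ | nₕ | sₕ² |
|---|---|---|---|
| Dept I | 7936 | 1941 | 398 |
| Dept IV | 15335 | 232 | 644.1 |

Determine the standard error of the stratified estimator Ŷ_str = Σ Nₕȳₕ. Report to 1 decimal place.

Var(Ŷ_str) = Σₕ Nₕ²(1 − fₕ)sₕ²/nₕ.
Dept I: 7936²·(1 − 1941/7936)·398/1941 = 9.7554742 × 10^6.
Dept IV: 15335²·(1 − 232/15335)·644.1/232 = 6.4300199 × 10^8.
Sum = 6.5275746 × 10^8.
SE = √(6.5275746 × 10^8) = 25549.1.

25549.1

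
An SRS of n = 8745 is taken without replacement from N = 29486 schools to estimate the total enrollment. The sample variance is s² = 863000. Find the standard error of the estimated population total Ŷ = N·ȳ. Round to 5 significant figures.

245670

Var(Ŷ) = N²·Var(ȳ) = N²·(1 − n/N)·s²/n.
f = 8745/29486 = 0.29658143; Var(ȳ) = 0.70341857·863000/8745 = 69.416836.
Var(Ŷ) = 29486² · 69.416836 = 6.0352677 × 10^10.
SE(Ŷ) = √(6.0352677 × 10^10) = 245670.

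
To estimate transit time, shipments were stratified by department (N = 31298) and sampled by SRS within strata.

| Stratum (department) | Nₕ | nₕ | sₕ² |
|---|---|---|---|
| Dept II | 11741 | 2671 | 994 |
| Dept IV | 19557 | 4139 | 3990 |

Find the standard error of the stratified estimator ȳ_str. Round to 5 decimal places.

Var(ȳ_str) = Σₕ Wₕ²(1 − fₕ)sₕ²/nₕ with Wₕ = Nₕ/N, N = 31298.
Dept II: Wₕ = 0.37513579; term = 0.37513579²·(1 − 0.22749340)·994/2671 = 0.040456816.
Dept IV: Wₕ = 0.62486421; term = 0.62486421²·(1 − 0.21163778)·3990/4139 = 0.29673896.
Sum = 0.33719578.
SE = √(0.33719578) = 0.58069.

0.58069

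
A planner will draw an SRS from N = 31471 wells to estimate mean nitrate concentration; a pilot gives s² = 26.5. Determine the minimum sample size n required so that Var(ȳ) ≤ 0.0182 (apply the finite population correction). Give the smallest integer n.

Without fpc, n₀ = s²/D = 26.5/0.0182 = 1456.0440.
With fpc, (1 − n/N)·s²/n ≤ D requires n ≥ n₀/(1 + n₀/N) = 1456.0440/(1 + 1456.0440/31471) = 1391.6573.
Rounding up, n = 1392.

1392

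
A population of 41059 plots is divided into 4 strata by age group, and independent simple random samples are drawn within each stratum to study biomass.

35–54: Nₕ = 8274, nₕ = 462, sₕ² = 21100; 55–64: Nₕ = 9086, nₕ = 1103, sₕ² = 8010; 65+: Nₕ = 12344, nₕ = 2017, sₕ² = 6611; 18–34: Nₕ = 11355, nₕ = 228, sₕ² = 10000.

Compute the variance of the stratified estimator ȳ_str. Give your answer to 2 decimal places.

Var(ȳ_str) = Σₕ Wₕ²(1 − fₕ)sₕ²/nₕ with Wₕ = Nₕ/N, N = 41059.
35–54: Wₕ = 0.20151489; term = 0.20151489²·(1 − 0.05583756)·21100/462 = 1.7510619.
55–64: Wₕ = 0.22129131; term = 0.22129131²·(1 − 0.12139555)·8010/1103 = 0.31244899.
65+: Wₕ = 0.30064054; term = 0.30064054²·(1 − 0.16339922)·6611/2017 = 0.24784183.
18–34: Wₕ = 0.27655325; term = 0.27655325²·(1 − 0.02007926)·10000/228 = 3.2871055.
Sum = 5.5984582.

5.60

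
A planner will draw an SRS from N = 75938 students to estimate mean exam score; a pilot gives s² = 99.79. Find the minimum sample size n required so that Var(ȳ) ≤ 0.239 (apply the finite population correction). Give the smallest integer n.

Without fpc, n₀ = s²/D = 99.79/0.239 = 417.5314.
With fpc, (1 − n/N)·s²/n ≤ D requires n ≥ n₀/(1 + n₀/N) = 417.5314/(1 + 417.5314/75938) = 415.2482.
Rounding up, n = 416.

416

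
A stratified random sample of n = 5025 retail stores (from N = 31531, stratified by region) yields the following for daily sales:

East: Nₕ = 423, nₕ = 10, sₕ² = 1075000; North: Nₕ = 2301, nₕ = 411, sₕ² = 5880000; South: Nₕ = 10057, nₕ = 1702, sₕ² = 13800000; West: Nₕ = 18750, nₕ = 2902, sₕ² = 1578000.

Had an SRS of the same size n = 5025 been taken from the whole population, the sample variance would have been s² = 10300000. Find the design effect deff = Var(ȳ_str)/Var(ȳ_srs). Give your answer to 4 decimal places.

0.5393

Var(ȳ_str) = Σ Wₕ²(1−fₕ)sₕ²/nₕ with Wₕ = Nₕ/31531:
  East: (423/31531)²·(1−10/423)·1075000/10 = 18.889628
  North: (2301/31531)²·(1−411/2301)·5880000/411 = 62.580415
  South: (10057/31531)²·(1−1702/10057)·13800000/1702 = 685.26562
  West: (18750/31531)²·(1−2902/18750)·1578000/2902 = 162.52113
  → Var(ȳ_str) = 929.25679.
Var(ȳ_srs) = (1 − 5025/31531)·10300000/5025 = 1723.0886.
deff = 929.25679 / 1723.0886 = 0.5393.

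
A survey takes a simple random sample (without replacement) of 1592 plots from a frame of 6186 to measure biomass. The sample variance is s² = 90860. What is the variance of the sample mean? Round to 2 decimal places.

42.38

Under SRS without replacement, Var(ȳ) = (1 − f)·s²/n with f = n/N = 1592/6186 = 0.25735532.
Var(ȳ) = (1 − 0.25735532)·90860/1592 = 0.74264468·57.072864 = 42.384859.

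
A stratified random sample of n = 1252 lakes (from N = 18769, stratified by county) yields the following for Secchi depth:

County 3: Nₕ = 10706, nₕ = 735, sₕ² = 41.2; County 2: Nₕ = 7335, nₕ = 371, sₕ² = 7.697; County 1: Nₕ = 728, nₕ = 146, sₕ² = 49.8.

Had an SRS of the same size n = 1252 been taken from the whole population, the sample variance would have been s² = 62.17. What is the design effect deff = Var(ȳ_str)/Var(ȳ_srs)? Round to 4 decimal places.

Var(ȳ_str) = Σ Wₕ²(1−fₕ)sₕ²/nₕ with Wₕ = Nₕ/18769:
  County 3: (10706/18769)²·(1−735/10706)·41.2/735 = 0.016986096
  County 2: (7335/18769)²·(1−371/7335)·7.697/371 = 0.0030083211
  County 1: (728/18769)²·(1−146/728)·49.8/146 = 4.1024999 × 10^-4
  → Var(ȳ_str) = 0.020404667.
Var(ȳ_srs) = (1 − 1252/18769)·62.17/1252 = 0.046344173.
deff = 0.020404667 / 0.046344173 = 0.4403.

0.4403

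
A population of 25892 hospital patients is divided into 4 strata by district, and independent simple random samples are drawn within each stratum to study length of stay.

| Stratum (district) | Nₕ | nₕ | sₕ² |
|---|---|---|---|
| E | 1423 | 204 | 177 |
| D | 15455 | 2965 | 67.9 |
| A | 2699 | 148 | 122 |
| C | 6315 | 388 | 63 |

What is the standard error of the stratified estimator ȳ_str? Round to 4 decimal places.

Var(ȳ_str) = Σₕ Wₕ²(1 − fₕ)sₕ²/nₕ with Wₕ = Nₕ/N, N = 25892.
E: Wₕ = 0.05495906; term = 0.05495906²·(1 − 0.14335910)·177/204 = 0.0022450215.
D: Wₕ = 0.59690252; term = 0.59690252²·(1 − 0.19184730)·67.9/2965 = 0.0065939451.
A: Wₕ = 0.10424069; term = 0.10424069²·(1 − 0.05483512)·122/148 = 0.0084660389.
C: Wₕ = 0.24389773; term = 0.24389773²·(1 − 0.06144101)·63/388 = 0.0090653778.
Sum = 0.026370383.
SE = √(0.026370383) = 0.1624.

0.1624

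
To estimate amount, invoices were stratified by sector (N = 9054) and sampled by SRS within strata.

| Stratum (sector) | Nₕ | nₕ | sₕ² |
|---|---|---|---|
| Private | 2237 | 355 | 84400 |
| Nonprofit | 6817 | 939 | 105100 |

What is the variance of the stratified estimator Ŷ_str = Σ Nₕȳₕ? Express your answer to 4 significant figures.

5.486 × 10^9

Var(Ŷ_str) = Σₕ Nₕ²(1 − fₕ)sₕ²/nₕ.
Private: 2237²·(1 − 355/2237)·84400/355 = 1.0009208 × 10^9.
Nonprofit: 6817²·(1 − 939/6817)·105100/939 = 4.4849747 × 10^9.
Sum = 5.4858955 × 10^9.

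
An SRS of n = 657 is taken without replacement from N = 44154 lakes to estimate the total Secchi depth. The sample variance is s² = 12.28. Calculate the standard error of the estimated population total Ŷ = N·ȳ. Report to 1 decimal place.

Var(Ŷ) = N²·Var(ȳ) = N²·(1 − n/N)·s²/n.
f = 657/44154 = 0.01487974; Var(ȳ) = 0.98512026·12.28/657 = 0.018412902.
Var(Ŷ) = 44154² · 0.018412902 = 3.5897347 × 10^7.
SE(Ŷ) = √(3.5897347 × 10^7) = 5991.4.

5991.4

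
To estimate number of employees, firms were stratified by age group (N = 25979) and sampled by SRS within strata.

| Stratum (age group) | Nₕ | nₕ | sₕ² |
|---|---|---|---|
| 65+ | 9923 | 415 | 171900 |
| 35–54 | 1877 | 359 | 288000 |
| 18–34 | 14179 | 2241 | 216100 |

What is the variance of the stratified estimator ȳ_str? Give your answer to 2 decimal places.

85.48

Var(ȳ_str) = Σₕ Wₕ²(1 − fₕ)sₕ²/nₕ with Wₕ = Nₕ/N, N = 25979.
65+: Wₕ = 0.38196235; term = 0.38196235²·(1 − 0.04182203)·171900/415 = 57.904869.
35–54: Wₕ = 0.07225066; term = 0.07225066²·(1 − 0.19126265)·288000/359 = 3.3867974.
18–34: Wₕ = 0.54578698; term = 0.54578698²·(1 − 0.15805064)·216100/2241 = 24.184952.
Sum = 85.476618.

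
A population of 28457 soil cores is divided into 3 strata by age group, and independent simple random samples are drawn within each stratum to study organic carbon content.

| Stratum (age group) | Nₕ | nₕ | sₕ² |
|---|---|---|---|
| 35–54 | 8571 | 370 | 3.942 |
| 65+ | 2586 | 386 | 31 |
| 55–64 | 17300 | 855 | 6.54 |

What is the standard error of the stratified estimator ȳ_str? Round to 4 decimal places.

Var(ȳ_str) = Σₕ Wₕ²(1 − fₕ)sₕ²/nₕ with Wₕ = Nₕ/N, N = 28457.
35–54: Wₕ = 0.30119127; term = 0.30119127²·(1 − 0.04316883)·3.942/370 = 9.2477265 × 10^-4.
65+: Wₕ = 0.09087395; term = 0.09087395²·(1 − 0.14926527)·31/386 = 5.6421855 × 10^-4.
55–64: Wₕ = 0.60793478; term = 0.60793478²·(1 − 0.04942197)·6.54/855 = 0.0026872829.
Sum = 0.0041762741.
SE = √(0.0041762741) = 0.0646.

0.0646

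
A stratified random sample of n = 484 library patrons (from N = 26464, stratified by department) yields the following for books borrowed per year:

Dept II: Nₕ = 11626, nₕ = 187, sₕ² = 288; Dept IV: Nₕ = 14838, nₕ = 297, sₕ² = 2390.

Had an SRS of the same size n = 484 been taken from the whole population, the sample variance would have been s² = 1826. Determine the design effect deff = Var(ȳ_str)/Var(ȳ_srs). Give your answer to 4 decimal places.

Var(ȳ_str) = Σ Wₕ²(1−fₕ)sₕ²/nₕ with Wₕ = Nₕ/26464:
  Dept II: (11626/26464)²·(1−187/11626)·288/187 = 0.29245448
  Dept IV: (14838/26464)²·(1−297/14838)·2390/297 = 2.4791347
  → Var(ȳ_str) = 2.7715892.
Var(ȳ_srs) = (1 − 484/26464)·1826/484 = 3.7037279.
deff = 2.7715892 / 3.7037279 = 0.7483.

0.7483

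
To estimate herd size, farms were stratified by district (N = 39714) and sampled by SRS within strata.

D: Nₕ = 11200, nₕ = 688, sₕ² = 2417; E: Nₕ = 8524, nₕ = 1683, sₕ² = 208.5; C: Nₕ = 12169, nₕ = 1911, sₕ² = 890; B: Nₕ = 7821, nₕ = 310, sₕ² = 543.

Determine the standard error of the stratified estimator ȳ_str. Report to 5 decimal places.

Var(ȳ_str) = Σₕ Wₕ²(1 − fₕ)sₕ²/nₕ with Wₕ = Nₕ/N, N = 39714.
D: Wₕ = 0.28201642; term = 0.28201642²·(1 − 0.06142857)·2417/688 = 0.26224325.
E: Wₕ = 0.21463464; term = 0.21463464²·(1 − 0.19744252)·208.5/1683 = 0.0045803399.
C: Wₕ = 0.30641587; term = 0.30641587²·(1 − 0.15703838)·890/1911 = 0.036860366.
B: Wₕ = 0.19693307; term = 0.19693307²·(1 − 0.03963688)·543/310 = 0.065239545.
Sum = 0.3689235.
SE = √(0.3689235) = 0.60739.

0.60739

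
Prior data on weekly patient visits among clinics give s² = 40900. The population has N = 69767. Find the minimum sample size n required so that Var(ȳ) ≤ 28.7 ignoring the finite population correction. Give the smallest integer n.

Without fpc, n₀ = s²/D = 40900/28.7 = 1425.0871.
Rounding up, n = 1426.

1426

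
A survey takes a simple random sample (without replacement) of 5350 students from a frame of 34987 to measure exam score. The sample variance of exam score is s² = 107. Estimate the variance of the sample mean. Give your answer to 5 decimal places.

0.01694

Under SRS without replacement, Var(ȳ) = (1 − f)·s²/n with f = n/N = 5350/34987 = 0.15291394.
Var(ȳ) = (1 − 0.15291394)·107/5350 = 0.84708606·0.02 = 0.016941721.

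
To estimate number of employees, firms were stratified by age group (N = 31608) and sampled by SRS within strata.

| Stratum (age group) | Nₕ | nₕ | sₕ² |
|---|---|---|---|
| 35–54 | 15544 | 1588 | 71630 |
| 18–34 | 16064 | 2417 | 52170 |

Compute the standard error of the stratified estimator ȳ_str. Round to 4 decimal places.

3.8119

Var(ȳ_str) = Σₕ Wₕ²(1 − fₕ)sₕ²/nₕ with Wₕ = Nₕ/N, N = 31608.
35–54: Wₕ = 0.49177423; term = 0.49177423²·(1 − 0.10216161)·71630/1588 = 9.7943173.
18–34: Wₕ = 0.50822577; term = 0.50822577²·(1 − 0.15046066)·52170/2417 = 4.73632.
Sum = 14.530637.
SE = √(14.530637) = 3.8119.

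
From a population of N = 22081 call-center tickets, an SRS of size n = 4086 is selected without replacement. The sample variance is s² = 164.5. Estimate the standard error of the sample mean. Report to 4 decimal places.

0.1811

Under SRS without replacement, Var(ȳ) = (1 − f)·s²/n with f = n/N = 4086/22081 = 0.18504597.
Var(ȳ) = (1 − 0.18504597)·164.5/4086 = 0.81495403·0.040259422 = 0.032809579.
SE(ȳ) = √(0.032809579) = 0.1811.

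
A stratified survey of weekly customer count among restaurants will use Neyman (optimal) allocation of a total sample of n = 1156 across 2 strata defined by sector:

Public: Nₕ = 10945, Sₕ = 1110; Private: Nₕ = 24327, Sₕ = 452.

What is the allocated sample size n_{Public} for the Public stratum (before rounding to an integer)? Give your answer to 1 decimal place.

Neyman allocation: nₕ = n·NₕSₕ / Σⱼ NⱼSⱼ.
Σ NⱼSⱼ = 10945·1110 + 24327·452 = 2.3144754 × 10^7.
n_{Public} = 1156·10945·1110 / (2.3144754 × 10^7) = 606.8.

606.8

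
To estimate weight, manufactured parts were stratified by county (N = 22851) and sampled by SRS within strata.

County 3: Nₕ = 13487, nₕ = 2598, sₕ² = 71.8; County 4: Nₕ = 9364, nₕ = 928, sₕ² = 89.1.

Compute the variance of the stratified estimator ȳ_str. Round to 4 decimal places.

0.0223

Var(ȳ_str) = Σₕ Wₕ²(1 − fₕ)sₕ²/nₕ with Wₕ = Nₕ/N, N = 22851.
County 3: Wₕ = 0.59021487; term = 0.59021487²·(1 − 0.19262994)·71.8/2598 = 0.0077728132.
County 4: Wₕ = 0.40978513; term = 0.40978513²·(1 − 0.09910295)·89.1/928 = 0.014525038.
Sum = 0.022297851.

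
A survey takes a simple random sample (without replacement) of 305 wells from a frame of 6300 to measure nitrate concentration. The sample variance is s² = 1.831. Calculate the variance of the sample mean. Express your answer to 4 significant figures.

0.005713

Under SRS without replacement, Var(ȳ) = (1 − f)·s²/n with f = n/N = 305/6300 = 0.04841270.
Var(ȳ) = (1 − 0.04841270)·1.831/305 = 0.95158730·0.0060032787 = 0.0057126438.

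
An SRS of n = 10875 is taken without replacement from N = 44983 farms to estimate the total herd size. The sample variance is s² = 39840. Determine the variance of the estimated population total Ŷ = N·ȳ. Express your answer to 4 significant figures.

5.621 × 10^9

Var(Ŷ) = N²·Var(ȳ) = N²·(1 − n/N)·s²/n.
f = 10875/44983 = 0.24175800; Var(ȳ) = 0.75824200·39840/10875 = 2.7777804.
Var(Ŷ) = 44983² · 2.7777804 = 5.6207561 × 10^9.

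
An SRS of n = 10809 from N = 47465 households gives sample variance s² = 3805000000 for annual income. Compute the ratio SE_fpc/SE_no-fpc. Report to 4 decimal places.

f = n/N = 10809/47465 = 0.22772569.
SE_no-fpc = √(s²/n) = 593.31397; SE_fpc = √((1−f)s²/n) = 521.39921.
Ratio = √(1−f) = 0.87879139.

0.8788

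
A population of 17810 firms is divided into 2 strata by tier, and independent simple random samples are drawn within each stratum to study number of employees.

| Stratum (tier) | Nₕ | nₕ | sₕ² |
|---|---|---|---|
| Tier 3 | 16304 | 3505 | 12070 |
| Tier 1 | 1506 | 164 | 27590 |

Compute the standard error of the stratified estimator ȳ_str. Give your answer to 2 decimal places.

1.83

Var(ȳ_str) = Σₕ Wₕ²(1 − fₕ)sₕ²/nₕ with Wₕ = Nₕ/N, N = 17810.
Tier 3: Wₕ = 0.91544076; term = 0.91544076²·(1 − 0.21497792)·12070/3505 = 2.2654872.
Tier 1: Wₕ = 0.08455924; term = 0.08455924²·(1 − 0.10889774)·27590/164 = 1.071908.
Sum = 3.3373952.
SE = √(3.3373952) = 1.83.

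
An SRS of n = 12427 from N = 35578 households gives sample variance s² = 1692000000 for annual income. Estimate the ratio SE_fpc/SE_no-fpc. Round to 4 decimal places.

f = n/N = 12427/35578 = 0.34928889.
SE_no-fpc = √(s²/n) = 368.99207; SE_fpc = √((1−f)s²/n) = 297.6536.
Ratio = √(1−f) = 0.80666667.

0.8067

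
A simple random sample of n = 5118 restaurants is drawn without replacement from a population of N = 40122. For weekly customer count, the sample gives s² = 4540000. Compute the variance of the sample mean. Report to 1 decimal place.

Under SRS without replacement, Var(ȳ) = (1 − f)·s²/n with f = n/N = 5118/40122 = 0.12756094.
Var(ȳ) = (1 − 0.12756094)·4540000/5118 = 0.87243906·887.06526 = 773.91038.

773.9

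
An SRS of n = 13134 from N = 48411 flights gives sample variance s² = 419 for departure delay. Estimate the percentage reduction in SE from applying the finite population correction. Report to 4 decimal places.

f = n/N = 13134/48411 = 0.27130198.
SE_no-fpc = √(s²/n) = 0.17861112; SE_fpc = √((1−f)s²/n) = 0.15246926.
Ratio = √(1−f) = 0.85363811. Reduction = 100·(1 − 0.85363811) = 14.6362%.

14.6362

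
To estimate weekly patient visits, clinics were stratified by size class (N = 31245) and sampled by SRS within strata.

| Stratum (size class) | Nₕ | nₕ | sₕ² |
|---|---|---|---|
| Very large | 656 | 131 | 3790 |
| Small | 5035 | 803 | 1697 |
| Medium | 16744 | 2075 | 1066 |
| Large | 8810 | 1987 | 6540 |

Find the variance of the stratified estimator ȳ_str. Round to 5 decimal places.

0.38825

Var(ȳ_str) = Σₕ Wₕ²(1 − fₕ)sₕ²/nₕ with Wₕ = Nₕ/N, N = 31245.
Very large: Wₕ = 0.02099536; term = 0.02099536²·(1 − 0.19969512)·3790/131 = 0.010206339.
Small: Wₕ = 0.16114578; term = 0.16114578²·(1 − 0.15948361)·1697/803 = 0.046126486.
Medium: Wₕ = 0.53589374; term = 0.53589374²·(1 − 0.12392499)·1066/2075 = 0.12925215.
Large: Wₕ = 0.28196511; term = 0.28196511²·(1 − 0.22553916)·6540/1987 = 0.20266096.
Sum = 0.38824594.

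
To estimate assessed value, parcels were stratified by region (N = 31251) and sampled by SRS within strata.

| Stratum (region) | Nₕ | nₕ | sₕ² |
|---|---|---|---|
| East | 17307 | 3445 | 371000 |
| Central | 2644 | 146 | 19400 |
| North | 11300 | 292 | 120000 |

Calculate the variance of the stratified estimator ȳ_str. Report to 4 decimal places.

79.6963

Var(ȳ_str) = Σₕ Wₕ²(1 − fₕ)sₕ²/nₕ with Wₕ = Nₕ/N, N = 31251.
East: Wₕ = 0.55380628; term = 0.55380628²·(1 − 0.19905241)·371000/3445 = 26.454803.
Central: Wₕ = 0.08460529; term = 0.08460529²·(1 − 0.05521936)·19400/146 = 0.8986176.
North: Wₕ = 0.36158843; term = 0.36158843²·(1 − 0.02584071)·120000/292 = 52.342857.
Sum = 79.696278.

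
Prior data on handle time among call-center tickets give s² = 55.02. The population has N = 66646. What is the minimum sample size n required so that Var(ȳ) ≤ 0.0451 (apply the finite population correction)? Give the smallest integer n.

1199

Without fpc, n₀ = s²/D = 55.02/0.0451 = 1219.9557.
With fpc, (1 − n/N)·s²/n ≤ D requires n ≥ n₀/(1 + n₀/N) = 1219.9557/(1 + 1219.9557/66646) = 1198.0258.
Rounding up, n = 1199.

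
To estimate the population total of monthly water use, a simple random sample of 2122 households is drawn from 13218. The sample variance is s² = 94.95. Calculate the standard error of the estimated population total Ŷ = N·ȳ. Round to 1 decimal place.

Var(Ŷ) = N²·Var(ȳ) = N²·(1 − n/N)·s²/n.
f = 2122/13218 = 0.16053866; Var(ȳ) = 0.83946134·94.95/2122 = 0.037562137.
Var(Ŷ) = 13218² · 0.037562137 = 6.5626884 × 10^6.
SE(Ŷ) = √(6.5626884 × 10^6) = 2561.8.

2561.8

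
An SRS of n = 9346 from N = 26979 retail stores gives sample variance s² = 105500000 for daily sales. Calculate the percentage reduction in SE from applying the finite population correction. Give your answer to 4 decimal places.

f = n/N = 9346/26979 = 0.34641758.
SE_no-fpc = √(s²/n) = 106.24618; SE_fpc = √((1−f)s²/n) = 85.894137.
Ratio = √(1−f) = 0.80844444. Reduction = 100·(1 − 0.80844444) = 19.1556%.

19.1556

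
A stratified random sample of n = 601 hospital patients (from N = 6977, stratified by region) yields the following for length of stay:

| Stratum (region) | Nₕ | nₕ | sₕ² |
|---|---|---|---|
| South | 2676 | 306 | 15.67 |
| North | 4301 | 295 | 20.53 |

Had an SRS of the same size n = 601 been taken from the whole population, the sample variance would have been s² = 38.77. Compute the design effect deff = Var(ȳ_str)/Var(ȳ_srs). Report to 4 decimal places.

0.5310

Var(ȳ_str) = Σ Wₕ²(1−fₕ)sₕ²/nₕ with Wₕ = Nₕ/6977:
  South: (2676/6977)²·(1−306/2676)·15.67/306 = 0.006671824
  North: (4301/6977)²·(1−295/4301)·20.53/295 = 0.024632578
  → Var(ȳ_str) = 0.031304402.
Var(ȳ_srs) = (1 − 601/6977)·38.77/601 = 0.058952322.
deff = 0.031304402 / 0.058952322 = 0.5310.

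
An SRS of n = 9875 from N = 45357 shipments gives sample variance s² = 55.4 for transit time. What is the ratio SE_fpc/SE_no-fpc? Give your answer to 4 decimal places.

f = n/N = 9875/45357 = 0.21771722.
SE_no-fpc = √(s²/n) = 0.074900778; SE_fpc = √((1−f)s²/n) = 0.066247305.
Ratio = √(1−f) = 0.88446751.

0.8845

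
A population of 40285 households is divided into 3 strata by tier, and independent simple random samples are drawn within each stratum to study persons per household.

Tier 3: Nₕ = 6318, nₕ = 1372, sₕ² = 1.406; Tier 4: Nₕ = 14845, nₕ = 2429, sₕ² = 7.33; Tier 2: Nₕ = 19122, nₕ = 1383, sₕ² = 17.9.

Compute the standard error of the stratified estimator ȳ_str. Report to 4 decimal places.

0.0554

Var(ȳ_str) = Σₕ Wₕ²(1 − fₕ)sₕ²/nₕ with Wₕ = Nₕ/N, N = 40285.
Tier 3: Wₕ = 0.15683257; term = 0.15683257²·(1 − 0.21715733)·1.406/1372 = 1.9732323 × 10^-5.
Tier 4: Wₕ = 0.36849944; term = 0.36849944²·(1 − 0.16362412)·7.33/2429 = 3.4272961 × 10^-4.
Tier 2: Wₕ = 0.47466799; term = 0.47466799²·(1 − 0.07232507)·17.9/1383 = 0.0027052447.
Sum = 0.0030677066.
SE = √(0.0030677066) = 0.0554.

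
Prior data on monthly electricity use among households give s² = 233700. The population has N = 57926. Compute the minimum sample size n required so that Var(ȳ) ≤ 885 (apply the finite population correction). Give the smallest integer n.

263

Without fpc, n₀ = s²/D = 233700/885 = 264.0678.
With fpc, (1 − n/N)·s²/n ≤ D requires n ≥ n₀/(1 + n₀/N) = 264.0678/(1 + 264.0678/57926) = 262.8695.
Rounding up, n = 263.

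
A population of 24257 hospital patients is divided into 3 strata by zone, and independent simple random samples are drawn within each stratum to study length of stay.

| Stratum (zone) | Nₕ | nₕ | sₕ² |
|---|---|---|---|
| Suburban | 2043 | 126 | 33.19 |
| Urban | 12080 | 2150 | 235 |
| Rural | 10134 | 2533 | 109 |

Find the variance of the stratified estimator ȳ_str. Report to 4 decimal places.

0.0297

Var(ȳ_str) = Σₕ Wₕ²(1 − fₕ)sₕ²/nₕ with Wₕ = Nₕ/N, N = 24257.
Suburban: Wₕ = 0.08422311; term = 0.08422311²·(1 − 0.06167401)·33.19/126 = 0.001753287.
Urban: Wₕ = 0.49800058; term = 0.49800058²·(1 − 0.17798013)·235/2150 = 0.022282884.
Rural: Wₕ = 0.41777631; term = 0.41777631²·(1 − 0.24995066)·109/2533 = 0.0056333763.
Sum = 0.029669547.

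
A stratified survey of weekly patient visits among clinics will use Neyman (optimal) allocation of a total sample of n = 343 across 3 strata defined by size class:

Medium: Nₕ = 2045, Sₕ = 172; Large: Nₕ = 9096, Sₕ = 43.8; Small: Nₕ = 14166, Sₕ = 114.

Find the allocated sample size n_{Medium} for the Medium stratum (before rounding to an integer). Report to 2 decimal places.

Neyman allocation: nₕ = n·NₕSₕ / Σⱼ NⱼSⱼ.
Σ NⱼSⱼ = 2045·172 + 9096·43.8 + 14166·114 = 2.3650688 × 10^6.
n_{Medium} = 343·2045·172 / (2.3650688 × 10^6) = 51.01.

51.01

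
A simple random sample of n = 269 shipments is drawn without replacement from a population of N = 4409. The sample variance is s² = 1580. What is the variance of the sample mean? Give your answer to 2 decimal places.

5.52

Under SRS without replacement, Var(ȳ) = (1 − f)·s²/n with f = n/N = 269/4409 = 0.06101157.
Var(ȳ) = (1 − 0.06101157)·1580/269 = 0.93898843·5.8736059 = 5.515248.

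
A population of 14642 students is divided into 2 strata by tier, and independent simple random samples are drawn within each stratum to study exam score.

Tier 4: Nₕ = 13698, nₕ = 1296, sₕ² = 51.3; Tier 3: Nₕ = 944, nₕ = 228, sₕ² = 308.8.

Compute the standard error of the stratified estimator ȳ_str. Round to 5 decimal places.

0.18878

Var(ȳ_str) = Σₕ Wₕ²(1 − fₕ)sₕ²/nₕ with Wₕ = Nₕ/N, N = 14642.
Tier 4: Wₕ = 0.93552793; term = 0.93552793²·(1 − 0.09461235)·51.3/1296 = 0.031366095.
Tier 3: Wₕ = 0.06447207; term = 0.06447207²·(1 − 0.24152542)·308.8/228 = 0.004269988.
Sum = 0.035636083.
SE = √(0.035636083) = 0.18878.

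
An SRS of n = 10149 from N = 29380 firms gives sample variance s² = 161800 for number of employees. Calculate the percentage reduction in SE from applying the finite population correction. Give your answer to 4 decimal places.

19.0951

f = n/N = 10149/29380 = 0.34543907.
SE_no-fpc = √(s²/n) = 3.9928007; SE_fpc = √((1−f)s²/n) = 3.230373.
Ratio = √(1−f) = 0.80904940. Reduction = 100·(1 − 0.80904940) = 19.0951%.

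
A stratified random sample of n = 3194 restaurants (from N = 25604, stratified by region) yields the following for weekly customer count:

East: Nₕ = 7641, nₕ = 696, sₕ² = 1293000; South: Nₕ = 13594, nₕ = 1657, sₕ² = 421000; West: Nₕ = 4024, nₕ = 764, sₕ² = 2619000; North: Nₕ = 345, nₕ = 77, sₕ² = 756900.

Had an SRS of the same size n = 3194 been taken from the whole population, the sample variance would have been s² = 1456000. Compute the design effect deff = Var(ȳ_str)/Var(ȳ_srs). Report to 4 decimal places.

0.7099

Var(ȳ_str) = Σ Wₕ²(1−fₕ)sₕ²/nₕ with Wₕ = Nₕ/25604:
  East: (7641/25604)²·(1−696/7641)·1293000/696 = 150.38208
  South: (13594/25604)²·(1−1657/13594)·421000/1657 = 62.890697
  West: (4024/25604)²·(1−764/4024)·2619000/764 = 68.596519
  North: (345/25604)²·(1−77/345)·756900/77 = 1.386392
  → Var(ȳ_str) = 283.25569.
Var(ȳ_srs) = (1 − 3194/25604)·1456000/3194 = 398.98861.
deff = 283.25569 / 398.98861 = 0.7099.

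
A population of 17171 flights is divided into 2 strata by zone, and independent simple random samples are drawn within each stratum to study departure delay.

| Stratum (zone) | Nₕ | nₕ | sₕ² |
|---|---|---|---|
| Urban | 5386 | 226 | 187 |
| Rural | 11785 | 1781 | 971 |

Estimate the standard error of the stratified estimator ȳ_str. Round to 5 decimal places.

Var(ȳ_str) = Σₕ Wₕ²(1 − fₕ)sₕ²/nₕ with Wₕ = Nₕ/N, N = 17171.
Urban: Wₕ = 0.31366839; term = 0.31366839²·(1 − 0.04196064)·187/226 = 0.077993434.
Rural: Wₕ = 0.68633161; term = 0.68633161²·(1 − 0.15112431)·971/1781 = 0.21800548.
Sum = 0.29599891.
SE = √(0.29599891) = 0.54406.

0.54406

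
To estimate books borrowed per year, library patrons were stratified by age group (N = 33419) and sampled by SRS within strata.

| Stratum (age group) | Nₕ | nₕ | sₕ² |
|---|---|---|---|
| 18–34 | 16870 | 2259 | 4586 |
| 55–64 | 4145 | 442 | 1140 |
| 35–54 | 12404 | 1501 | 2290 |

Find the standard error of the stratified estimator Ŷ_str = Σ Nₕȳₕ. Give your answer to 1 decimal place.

Var(Ŷ_str) = Σₕ Nₕ²(1 − fₕ)sₕ²/nₕ.
18–34: 16870²·(1 − 2259/16870)·4586/2259 = 5.0039486 × 10^8.
55–64: 4145²·(1 − 442/4145)·1140/442 = 3.9587751 × 10^7.
35–54: 12404²·(1 − 1501/12404)·2290/1501 = 2.0633009 × 10^8.
Sum = 7.463127 × 10^8.
SE = √(7.463127 × 10^8) = 27318.7.

27318.7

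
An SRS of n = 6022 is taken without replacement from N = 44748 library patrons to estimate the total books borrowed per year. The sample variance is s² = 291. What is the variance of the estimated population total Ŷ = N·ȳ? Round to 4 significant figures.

8.374 × 10^7

Var(Ŷ) = N²·Var(ȳ) = N²·(1 − n/N)·s²/n.
f = 6022/44748 = 0.13457585; Var(ȳ) = 0.86542415·291/6022 = 0.041819732.
Var(Ŷ) = 44748² · 0.041819732 = 8.3739141 × 10^7.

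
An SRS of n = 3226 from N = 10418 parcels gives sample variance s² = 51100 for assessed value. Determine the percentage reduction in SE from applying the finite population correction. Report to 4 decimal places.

f = n/N = 3226/10418 = 0.30965636.
SE_no-fpc = √(s²/n) = 3.979956; SE_fpc = √((1−f)s²/n) = 3.3068229.
Ratio = √(1−f) = 0.83086921. Reduction = 100·(1 − 0.83086921) = 16.9131%.

16.9131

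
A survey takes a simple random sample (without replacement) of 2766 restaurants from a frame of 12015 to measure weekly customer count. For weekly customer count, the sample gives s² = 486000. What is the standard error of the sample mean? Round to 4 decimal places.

Under SRS without replacement, Var(ȳ) = (1 − f)·s²/n with f = n/N = 2766/12015 = 0.23021223.
Var(ȳ) = (1 − 0.23021223)·486000/2766 = 0.76978777·175.70499 = 135.25555.
SE(ȳ) = √(135.25555) = 11.6299.

11.6299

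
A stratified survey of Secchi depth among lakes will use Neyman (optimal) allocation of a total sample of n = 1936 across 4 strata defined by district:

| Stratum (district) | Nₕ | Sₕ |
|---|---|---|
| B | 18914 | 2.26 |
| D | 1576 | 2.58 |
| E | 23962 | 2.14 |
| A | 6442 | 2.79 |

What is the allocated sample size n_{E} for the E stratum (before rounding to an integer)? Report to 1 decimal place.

Neyman allocation: nₕ = n·NₕSₕ / Σⱼ NⱼSⱼ.
Σ NⱼSⱼ = 18914·2.26 + 1576·2.58 + 23962·2.14 + 6442·2.79 = 116063.58.
n_{E} = 1936·23962·2.14 / 116063.58 = 855.4.

855.4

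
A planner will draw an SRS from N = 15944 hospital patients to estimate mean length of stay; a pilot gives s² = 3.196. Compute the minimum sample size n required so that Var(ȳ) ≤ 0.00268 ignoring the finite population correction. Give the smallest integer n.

1193

Without fpc, n₀ = s²/D = 3.196/0.00268 = 1192.5373.
Rounding up, n = 1193.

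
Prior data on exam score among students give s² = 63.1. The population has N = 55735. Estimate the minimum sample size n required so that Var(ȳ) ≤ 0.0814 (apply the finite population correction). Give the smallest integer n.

765

Without fpc, n₀ = s²/D = 63.1/0.0814 = 775.1843.
With fpc, (1 − n/N)·s²/n ≤ D requires n ≥ n₀/(1 + n₀/N) = 775.1843/(1 + 775.1843/55735) = 764.5506.
Rounding up, n = 765.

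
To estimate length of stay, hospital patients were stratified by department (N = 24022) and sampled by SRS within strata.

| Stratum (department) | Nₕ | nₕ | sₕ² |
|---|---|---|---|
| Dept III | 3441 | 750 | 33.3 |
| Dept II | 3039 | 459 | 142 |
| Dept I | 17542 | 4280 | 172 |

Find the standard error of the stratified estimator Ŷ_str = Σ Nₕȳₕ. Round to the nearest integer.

3491

Var(Ŷ_str) = Σₕ Nₕ²(1 − fₕ)sₕ²/nₕ.
Dept III: 3441²·(1 − 750/3441)·33.3/750 = 411132.06.
Dept II: 3039²·(1 − 459/3039)·142/459 = 2.4256384 × 10^6.
Dept I: 17542²·(1 − 4280/17542)·172/4280 = 9.3491646 × 10^6.
Sum = 1.2185935 × 10^7.
SE = √(1.2185935 × 10^7) = 3491.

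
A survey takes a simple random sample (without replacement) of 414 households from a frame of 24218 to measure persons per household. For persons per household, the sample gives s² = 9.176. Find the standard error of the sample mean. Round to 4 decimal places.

0.1476

Under SRS without replacement, Var(ȳ) = (1 − f)·s²/n with f = n/N = 414/24218 = 0.01709472.
Var(ȳ) = (1 − 0.01709472)·9.176/414 = 0.98290528·0.022164251 = 0.021785359.
SE(ȳ) = √(0.021785359) = 0.1476.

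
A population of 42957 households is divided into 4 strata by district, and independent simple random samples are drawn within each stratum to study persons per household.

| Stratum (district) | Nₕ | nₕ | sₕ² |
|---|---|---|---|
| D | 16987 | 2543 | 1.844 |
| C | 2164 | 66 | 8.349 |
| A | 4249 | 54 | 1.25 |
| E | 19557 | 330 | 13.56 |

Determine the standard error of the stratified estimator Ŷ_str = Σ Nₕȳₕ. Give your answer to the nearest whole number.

Var(Ŷ_str) = Σₕ Nₕ²(1 − fₕ)sₕ²/nₕ.
D: 16987²·(1 − 2543/16987)·1.844/2543 = 177917.52.
C: 2164²·(1 − 66/2164)·8.349/66 = 574319.11.
A: 4249²·(1 − 54/4249)·1.25/54 = 412605.44.
E: 19557²·(1 − 330/19557)·13.56/330 = 1.5451104 × 10^7.
Sum = 1.6615946 × 10^7.
SE = √(1.6615946 × 10^7) = 4076.

4076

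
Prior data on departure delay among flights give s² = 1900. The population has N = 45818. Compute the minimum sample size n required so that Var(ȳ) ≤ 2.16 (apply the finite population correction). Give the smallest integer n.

Without fpc, n₀ = s²/D = 1900/2.16 = 879.6296.
With fpc, (1 − n/N)·s²/n ≤ D requires n ≥ n₀/(1 + n₀/N) = 879.6296/(1 + 879.6296/45818) = 863.0603.
Rounding up, n = 864.

864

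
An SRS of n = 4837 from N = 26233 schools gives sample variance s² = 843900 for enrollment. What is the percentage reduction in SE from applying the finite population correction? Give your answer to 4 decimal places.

9.6887

f = n/N = 4837/26233 = 0.18438608.
SE_no-fpc = √(s²/n) = 13.20862; SE_fpc = √((1−f)s²/n) = 11.928883.
Ratio = √(1−f) = 0.90311346. Reduction = 100·(1 − 0.90311346) = 9.6887%.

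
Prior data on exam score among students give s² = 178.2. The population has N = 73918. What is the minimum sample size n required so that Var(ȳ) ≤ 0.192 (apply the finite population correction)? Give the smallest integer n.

Without fpc, n₀ = s²/D = 178.2/0.192 = 928.1250.
With fpc, (1 − n/N)·s²/n ≤ D requires n ≥ n₀/(1 + n₀/N) = 928.1250/(1 + 928.1250/73918) = 916.6158.
Rounding up, n = 917.

917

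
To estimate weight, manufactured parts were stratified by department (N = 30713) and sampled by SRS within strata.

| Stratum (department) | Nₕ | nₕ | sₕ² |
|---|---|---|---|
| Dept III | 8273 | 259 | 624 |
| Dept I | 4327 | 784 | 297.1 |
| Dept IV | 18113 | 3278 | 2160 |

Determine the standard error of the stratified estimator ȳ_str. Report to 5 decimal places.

Var(ȳ_str) = Σₕ Wₕ²(1 − fₕ)sₕ²/nₕ with Wₕ = Nₕ/N, N = 30713.
Dept III: Wₕ = 0.26936476; term = 0.26936476²·(1 − 0.03130666)·624/259 = 0.16933733.
Dept I: Wₕ = 0.14088497; term = 0.14088497²·(1 − 0.18118789)·297.1/784 = 0.0061588575.
Dept IV: Wₕ = 0.58975027; term = 0.58975027²·(1 − 0.18097499)·2160/3278 = 0.18770605.
Sum = 0.36320224.
SE = √(0.36320224) = 0.60266.

0.60266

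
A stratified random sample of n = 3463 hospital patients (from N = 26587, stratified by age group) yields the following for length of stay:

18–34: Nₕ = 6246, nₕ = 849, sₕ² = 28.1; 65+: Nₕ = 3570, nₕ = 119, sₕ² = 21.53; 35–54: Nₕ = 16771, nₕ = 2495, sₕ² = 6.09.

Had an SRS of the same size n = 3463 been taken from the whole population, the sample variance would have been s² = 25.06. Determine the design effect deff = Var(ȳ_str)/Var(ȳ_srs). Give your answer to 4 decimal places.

0.8831

Var(ȳ_str) = Σ Wₕ²(1−fₕ)sₕ²/nₕ with Wₕ = Nₕ/26587:
  18–34: (6246/26587)²·(1−849/6246)·28.1/849 = 0.0015783901
  65+: (3570/26587)²·(1−119/3570)·21.53/119 = 0.0031533456
  35–54: (16771/26587)²·(1−2495/16771)·6.09/2495 = 8.2674879 × 10^-4
  → Var(ȳ_str) = 0.0055584845.
Var(ȳ_srs) = (1 − 3463/26587)·25.06/3463 = 0.0062939342.
deff = 0.0055584845 / 0.0062939342 = 0.8831.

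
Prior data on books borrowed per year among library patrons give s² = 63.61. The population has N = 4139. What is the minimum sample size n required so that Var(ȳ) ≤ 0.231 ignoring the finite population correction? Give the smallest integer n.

276

Without fpc, n₀ = s²/D = 63.61/0.231 = 275.3680.
Rounding up, n = 276.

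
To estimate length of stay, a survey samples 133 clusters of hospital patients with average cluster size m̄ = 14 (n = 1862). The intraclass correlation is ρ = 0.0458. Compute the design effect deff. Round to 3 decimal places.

deff = 1 + (14 − 1)·0.0458 = 1 + 0.5954 = 1.5954.

1.595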